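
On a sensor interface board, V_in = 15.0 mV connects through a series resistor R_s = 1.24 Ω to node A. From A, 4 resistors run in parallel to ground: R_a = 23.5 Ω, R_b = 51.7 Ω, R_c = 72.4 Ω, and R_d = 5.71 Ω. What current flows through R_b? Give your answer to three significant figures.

I ≈ 0.221 mA

Combine the parallel branches: R_p = (1/23.5 + 1/51.7 + 1/72.4 + 1/5.71)⁻¹ = 3.987 Ω.
V_A by voltage divider: V_A = 15.0 × 3.987/(1.24 + 3.987) = 11.44 mV.
Branch current I = V_A/R_b = 11.44/51.7 = 0.2213 mA.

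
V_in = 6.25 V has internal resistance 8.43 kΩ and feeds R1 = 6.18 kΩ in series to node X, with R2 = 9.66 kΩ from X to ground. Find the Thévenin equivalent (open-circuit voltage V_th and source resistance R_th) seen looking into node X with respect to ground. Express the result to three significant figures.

R1' = 8.43 + 6.18 = 14.61 kΩ (source resistance + R1).
V_th is the unloaded tap voltage: V_in · R2/(R1'+R2) = 6.25 × 0.3980 = 2.488 V.
Zeroing V_in shorts the top of R1' to ground, so R_th = R1' ‖ R2 = 5.815 kΩ.

V_th ≈ 2.49 V, R_th ≈ 5.82 kΩ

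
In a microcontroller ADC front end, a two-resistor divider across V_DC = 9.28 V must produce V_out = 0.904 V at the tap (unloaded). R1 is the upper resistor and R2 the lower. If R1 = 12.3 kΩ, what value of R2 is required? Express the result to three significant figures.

R2 ≈ 1.33 kΩ

V_out/V_DC = R2/(R1+R2) = 0.09741.
So R2 = R1 · V_out/(V_DC − V_out) = 12.3 × 0.904/(9.28 − 0.904) = 12.3 × 0.1079 = 1.328 kΩ.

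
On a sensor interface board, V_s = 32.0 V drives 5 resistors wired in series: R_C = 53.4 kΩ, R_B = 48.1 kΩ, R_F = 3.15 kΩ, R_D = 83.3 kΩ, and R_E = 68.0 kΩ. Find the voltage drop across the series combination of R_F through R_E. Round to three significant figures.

V ≈ 19.3 V

Total series resistance ΣR = 53.4 + 48.1 + 3.15 + 83.3 + 68.0 = 255.9 kΩ.
R_{R_F..R_E} = 3.15 + 83.3 + 68.0 = 154.4 kΩ.
Voltage divider: V = V_s · (154.4 / 255.9) = 32.0 × 0.6034 = 19.31 V.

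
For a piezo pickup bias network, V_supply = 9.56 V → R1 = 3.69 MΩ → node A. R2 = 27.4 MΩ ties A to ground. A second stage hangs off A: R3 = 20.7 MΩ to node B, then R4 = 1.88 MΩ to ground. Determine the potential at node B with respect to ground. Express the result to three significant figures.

V_B ≈ 0.613 V

Looking into the second stage from A: R3 + R4 = 22.58 MΩ appears in parallel with R2.
Effective lower resistance at A: R2 ‖ 22.58 = 12.38 MΩ.
First divider: V_A = V_supply · 12.38/(3.69 + 12.38) = 7.365 V.
Then the unloaded second divider: V_B = V_A × R4/(R3+R4) = 7.365 × 0.08326 = 0.6132 V.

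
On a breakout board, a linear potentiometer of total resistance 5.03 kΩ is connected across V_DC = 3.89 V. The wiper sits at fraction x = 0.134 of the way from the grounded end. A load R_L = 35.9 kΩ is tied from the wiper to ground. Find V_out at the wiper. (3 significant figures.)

Lower segment x·R_p = 0.6740 kΩ; upper segment (1−x)·R_p = 4.356 kΩ.
Lower segment in parallel with the load: 0.6740 ‖ 35.9 = 0.6616 kΩ.
V_out = 3.89 × 0.6616/(4.356 + 0.6616) = 0.5129 V.

V_out ≈ 0.513 V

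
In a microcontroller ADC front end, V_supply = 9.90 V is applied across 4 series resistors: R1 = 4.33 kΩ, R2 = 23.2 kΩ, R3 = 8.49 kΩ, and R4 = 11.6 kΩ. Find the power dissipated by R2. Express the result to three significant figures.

P ≈ 1.00 mW

ΣR = 47.62 kΩ → I = 9.90/47.62 = 0.2079 mA.
P = I²R = 0.04322 × 23.2 = 1.003 mW.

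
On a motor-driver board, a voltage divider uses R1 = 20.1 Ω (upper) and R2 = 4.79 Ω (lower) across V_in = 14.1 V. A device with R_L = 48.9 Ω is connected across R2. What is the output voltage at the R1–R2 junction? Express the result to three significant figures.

V_out ≈ 2.51 V

R2 ‖ R_L = (4.79 × 48.9)/(4.79 + 48.9) = 4.363 Ω.
Now apply the divider: V_out = 14.1 × 0.1783 = 2.515 V.
(Unloaded it would be 2.71 V; the load pulls it down.)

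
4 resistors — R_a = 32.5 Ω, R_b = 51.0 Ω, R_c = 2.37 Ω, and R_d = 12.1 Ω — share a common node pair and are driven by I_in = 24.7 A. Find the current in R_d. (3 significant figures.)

Conductances: ΣG = 1/32.5 + 1/51.0 + 1/2.37 + 1/12.1 = 0.5550 (1/Ω).
R_d takes the fraction G_k/ΣG = 0.08264/0.5550 = 0.1489, so I = 24.7 × 0.1489 = 3.678 A.

I ≈ 3.68 A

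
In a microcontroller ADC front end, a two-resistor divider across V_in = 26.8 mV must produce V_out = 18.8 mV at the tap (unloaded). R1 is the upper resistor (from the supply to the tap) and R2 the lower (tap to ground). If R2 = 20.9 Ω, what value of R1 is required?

Required fraction k = V_out/V_in = 0.7015.
So R1 = R2 · (V_in/V_out − 1) = 20.9 × (26.8/18.8 − 1) = 20.9 × 0.4255 = 8.894 Ω.

R1 ≈ 8.89 Ω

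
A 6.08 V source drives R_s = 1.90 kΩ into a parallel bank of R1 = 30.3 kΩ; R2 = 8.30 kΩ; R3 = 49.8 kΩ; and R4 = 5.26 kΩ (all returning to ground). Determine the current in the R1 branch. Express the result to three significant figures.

Parallel bank: R_p = 1/(1/30.3 + 1/8.30 + 1/49.8 + 1/5.26) = 2.750 kΩ.
V_A = 6.08 × 2.750/4.650 = 3.596 V.
I(R1) = V_A / R1 = 3.596/30.3 = 0.1187 mA.
(Check via current divider: I_total = 1.308 mA; share G_k/ΣG = 0.09075 → same result.)

I ≈ 0.119 mA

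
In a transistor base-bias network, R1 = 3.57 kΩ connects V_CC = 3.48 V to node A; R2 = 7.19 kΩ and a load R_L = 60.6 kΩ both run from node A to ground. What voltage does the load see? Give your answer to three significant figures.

R2 ‖ R_L = (7.19 × 60.6)/(7.19 + 60.6) = 6.427 kΩ.
Then V_out = V_CC · R2'/(R1 + R2') = 3.48 × 6.427/9.997 = 2.237 V.

V_out ≈ 2.24 V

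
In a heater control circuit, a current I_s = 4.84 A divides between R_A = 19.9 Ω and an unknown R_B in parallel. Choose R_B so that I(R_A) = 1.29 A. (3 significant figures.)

Two-branch current divider: I_A = I_s · R_B/(R_A + R_B).
1.29/4.84 = R_B/(R_A + R_B) → R_B = R_A · (0.2665)/(1 − 0.2665) = 19.9 × 0.3634 = 7.231 Ω.

R_B ≈ 7.23 Ω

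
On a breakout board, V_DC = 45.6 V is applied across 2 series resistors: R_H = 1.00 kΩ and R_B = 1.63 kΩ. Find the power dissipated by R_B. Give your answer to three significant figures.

Series current I = V_DC/ΣR = 45.6/2.630 = 17.34 mA.
V(R_B) = I·R = 28.26 V; P = V·I = 28.26 × 17.34 = 490.0 mW.

P ≈ 490 mW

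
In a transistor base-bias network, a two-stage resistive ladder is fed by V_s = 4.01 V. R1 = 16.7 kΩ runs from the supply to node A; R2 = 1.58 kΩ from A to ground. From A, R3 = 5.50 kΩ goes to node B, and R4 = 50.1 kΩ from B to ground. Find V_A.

Looking into the second stage from A: R3 + R4 = 55.60 kΩ appears in parallel with R2.
Effective lower resistance at A: R2 ‖ 55.60 = 1.536 kΩ.
First divider: V_A = V_s · 1.536/(16.7 + 1.536) = 0.3378 V.

V_A ≈ 0.338 V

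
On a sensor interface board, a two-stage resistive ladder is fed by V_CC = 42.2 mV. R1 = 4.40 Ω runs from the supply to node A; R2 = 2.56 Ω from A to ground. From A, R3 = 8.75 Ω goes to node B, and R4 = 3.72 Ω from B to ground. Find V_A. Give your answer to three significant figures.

V_A ≈ 13.7 mV

Node A sees R2 in parallel with the series input of stage 2, R3 + R4 = 12.47 Ω.
R2 ‖ (R3+R4) = 2.124 Ω.
First divider: V_A = V_CC · 2.124/(4.40 + 2.124) = 13.74 mV.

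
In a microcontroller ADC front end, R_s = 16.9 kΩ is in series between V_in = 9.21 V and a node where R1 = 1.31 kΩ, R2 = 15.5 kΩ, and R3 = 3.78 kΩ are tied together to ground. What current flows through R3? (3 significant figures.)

I ≈ 0.125 mA

Equivalent of the parallel group: R_p = 0.9154 kΩ.
V_A by voltage divider: V_A = 9.21 × 0.9154/(16.9 + 0.9154) = 0.4732 V.
I(R3) = V_A / R3 = 0.4732/3.78 = 0.1252 mA.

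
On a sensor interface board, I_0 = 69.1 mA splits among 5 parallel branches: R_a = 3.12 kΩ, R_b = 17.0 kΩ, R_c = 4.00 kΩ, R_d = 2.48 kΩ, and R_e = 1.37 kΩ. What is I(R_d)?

I ≈ 15.8 mA

Total conductance ΣG = 1/3.12 + 1/17.0 + 1/4.00 + 1/2.48 + 1/1.37 = 1.762 (units of 1/kΩ).
Current divider: I(R_d) = I_0 · G_k/ΣG = 69.1 × (0.4032/1.762) = 69.1 × 0.2288 = 15.81 mA.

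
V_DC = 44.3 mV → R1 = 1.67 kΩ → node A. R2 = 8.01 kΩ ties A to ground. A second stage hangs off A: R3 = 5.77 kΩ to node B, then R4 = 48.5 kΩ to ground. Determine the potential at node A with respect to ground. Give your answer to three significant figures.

The second stage (R3 + R4 = 54.27 kΩ) loads node A in parallel with R2.
R2 ‖ (R3+R4) = 6.980 kΩ.
So V_A = 44.3 × 0.8069 = 35.75 mV.

V_A ≈ 35.7 mV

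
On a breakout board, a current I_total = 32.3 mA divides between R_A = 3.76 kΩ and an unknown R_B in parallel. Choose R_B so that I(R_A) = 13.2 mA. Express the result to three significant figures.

The fraction through R_A equals R_B/(R_A+R_B).
With f = 0.4087, R_B = R_A · f/(1−f) = 3.76 × 0.6911 = 2.599 kΩ.

R_B ≈ 2.60 kΩ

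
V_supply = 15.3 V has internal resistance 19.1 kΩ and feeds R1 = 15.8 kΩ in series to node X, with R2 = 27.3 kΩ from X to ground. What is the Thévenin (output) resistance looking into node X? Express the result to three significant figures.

R1' = 19.1 + 15.8 = 34.90 kΩ (source resistance + R1).
Looking into X with the source shorted: R_th = R1'·R2/(R1'+R2) = 34.90 × 27.3/62.20 = 15.32 kΩ.

R_th ≈ 15.3 kΩ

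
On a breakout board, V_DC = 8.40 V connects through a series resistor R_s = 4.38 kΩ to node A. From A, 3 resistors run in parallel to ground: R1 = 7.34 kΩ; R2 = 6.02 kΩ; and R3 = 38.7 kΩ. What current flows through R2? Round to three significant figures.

I ≈ 0.572 mA

Equivalent of the parallel group: R_p = 3.047 kΩ.
V_A = 8.40 × 3.047/7.427 = 3.446 V.
Branch current I = V_A/R2 = 3.446/6.02 = 0.5725 mA.
(Equivalently: I_total = 1.131 mA, then current-divider fraction G_k/ΣG = 0.5061.)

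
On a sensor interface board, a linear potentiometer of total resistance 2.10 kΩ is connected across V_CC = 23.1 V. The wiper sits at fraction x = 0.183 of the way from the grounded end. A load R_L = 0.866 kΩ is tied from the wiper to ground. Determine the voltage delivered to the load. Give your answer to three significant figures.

Split the track: R_lower = x·R_p = 0.3843 kΩ, R_upper = (1−x)·R_p = 1.716 kΩ.
Lower segment in parallel with the load: 0.3843 ‖ 0.866 = 0.2662 kΩ.
Loaded-divider output: V_out = 23.1 × 0.1343 = 3.102 V.

V_out ≈ 3.10 V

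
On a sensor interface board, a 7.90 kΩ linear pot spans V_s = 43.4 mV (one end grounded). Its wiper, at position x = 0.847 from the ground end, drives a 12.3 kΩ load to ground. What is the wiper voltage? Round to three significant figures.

V_out ≈ 33.9 mV

Split the track: R_lower = x·R_p = 6.691 kΩ, R_upper = (1−x)·R_p = 1.209 kΩ.
R_L loads the lower segment: effective lower R = 4.334 kΩ.
Then V_out = V_s · 4.334/(1.209 + 4.334) = 33.94 mV.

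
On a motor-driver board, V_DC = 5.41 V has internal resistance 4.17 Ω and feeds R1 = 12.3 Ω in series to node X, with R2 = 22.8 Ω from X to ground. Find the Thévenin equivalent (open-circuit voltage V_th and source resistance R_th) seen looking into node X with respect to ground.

V_th ≈ 3.14 V, R_th ≈ 9.56 Ω

R1' = 4.17 + 12.3 = 16.47 Ω (source resistance + R1).
Open-circuit (no load on X): V_th = V_DC · R2/(R1' + R2) = 5.41 × 22.8/(16.47 + 22.8) = 3.141 V.
Looking into X with the source shorted: R_th = R1'·R2/(R1'+R2) = 16.47 × 22.8/39.27 = 9.562 Ω.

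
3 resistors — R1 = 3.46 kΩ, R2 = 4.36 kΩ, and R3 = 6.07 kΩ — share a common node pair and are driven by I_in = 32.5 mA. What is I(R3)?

I ≈ 7.84 mA

Conductances: ΣG = 1/3.46 + 1/4.36 + 1/6.07 = 0.6831 (1/kΩ).
By the current-divider rule, I = I_in · G_k/ΣG = 32.5 × 0.2412 = 7.838 mA.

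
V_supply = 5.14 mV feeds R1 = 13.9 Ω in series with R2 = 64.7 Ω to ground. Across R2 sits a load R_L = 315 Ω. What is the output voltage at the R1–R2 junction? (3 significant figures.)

First combine the lower leg with the load: R2 ‖ R_L = 53.68 Ω.
Voltage divider with the loaded lower leg: V_out = 5.14 × 53.68/(13.9 + 53.68) = 5.14 × 0.7943 = 4.083 mV.
(Unloaded it would be 4.23 mV; the load pulls it down.)

V_out ≈ 4.08 mV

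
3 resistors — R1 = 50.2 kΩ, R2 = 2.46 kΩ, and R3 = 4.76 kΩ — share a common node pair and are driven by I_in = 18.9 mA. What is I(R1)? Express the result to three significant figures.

I ≈ 0.591 mA

Total conductance ΣG = 1/50.2 + 1/2.46 + 1/4.76 = 0.6365 (units of 1/kΩ).
R1 takes the fraction G_k/ΣG = 0.01992/0.6365 = 0.03130, so I = 18.9 × 0.03130 = 0.5915 mA.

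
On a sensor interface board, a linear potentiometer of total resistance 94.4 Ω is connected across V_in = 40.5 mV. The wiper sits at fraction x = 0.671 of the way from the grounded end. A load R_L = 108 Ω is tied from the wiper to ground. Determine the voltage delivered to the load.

The pot divides into 31.06 Ω above the wiper and 63.34 Ω below.
R_L loads the lower segment: effective lower R = 39.93 Ω.
Then V_out = V_in · 39.93/(31.06 + 39.93) = 22.78 mV.

V_out ≈ 22.8 mV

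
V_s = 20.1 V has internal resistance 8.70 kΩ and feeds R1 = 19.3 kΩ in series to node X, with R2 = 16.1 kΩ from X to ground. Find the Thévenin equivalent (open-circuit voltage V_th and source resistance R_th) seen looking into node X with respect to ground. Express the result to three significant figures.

V_th ≈ 7.34 V, R_th ≈ 10.2 kΩ

R1' = 8.70 + 19.3 = 28.00 kΩ (source resistance + R1).
With X open, the divider is unloaded: V_th = 20.1 × 16.1/44.10 = 7.338 V.
Looking into X with the source shorted: R_th = R1'·R2/(R1'+R2) = 28.00 × 16.1/44.10 = 10.22 kΩ.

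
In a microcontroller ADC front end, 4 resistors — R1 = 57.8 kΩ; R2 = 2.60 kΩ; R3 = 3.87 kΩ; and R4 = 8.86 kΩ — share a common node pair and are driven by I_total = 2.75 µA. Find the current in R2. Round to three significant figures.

Conductances: ΣG = 1/57.8 + 1/2.60 + 1/3.87 + 1/8.86 = 0.7732 (1/kΩ).
Current divider: I(R2) = I_total · G_k/ΣG = 2.75 × (0.3846/0.7732) = 2.75 × 0.4974 = 1.368 µA.

I ≈ 1.37 µA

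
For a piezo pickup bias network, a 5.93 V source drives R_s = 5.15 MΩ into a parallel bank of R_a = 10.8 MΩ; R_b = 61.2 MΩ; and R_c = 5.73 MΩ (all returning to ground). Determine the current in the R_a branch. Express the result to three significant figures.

I ≈ 0.223 µA

Equivalent of the parallel group: R_p = 3.528 MΩ.
Node voltage V_A = V_s · R_p/(R_s + R_p) = 5.93 × 0.4065 = 2.411 V.
Branch current I = V_A/R_a = 2.411/10.8 = 0.2232 µA.
(Check via current divider: I_total = 0.6833 µA; share G_k/ΣG = 0.3267 → same result.)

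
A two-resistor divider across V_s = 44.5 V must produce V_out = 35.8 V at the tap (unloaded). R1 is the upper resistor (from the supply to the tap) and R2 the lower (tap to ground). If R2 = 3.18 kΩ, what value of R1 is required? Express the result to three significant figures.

Required fraction k = V_out/V_s = 0.8045.
Rearranging, R1 = R2·(1−k)/k = 3.18 × 0.2430 = 0.7728 kΩ.

R1 ≈ 0.773 kΩ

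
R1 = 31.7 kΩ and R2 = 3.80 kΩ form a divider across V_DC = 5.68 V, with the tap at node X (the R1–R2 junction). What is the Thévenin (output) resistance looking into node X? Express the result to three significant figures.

R_th ≈ 3.39 kΩ

With V_DC suppressed (replaced by a short), R_th = R1 ‖ R2 = (31.70 × 3.80)/(31.70 + 3.80) = 3.393 kΩ.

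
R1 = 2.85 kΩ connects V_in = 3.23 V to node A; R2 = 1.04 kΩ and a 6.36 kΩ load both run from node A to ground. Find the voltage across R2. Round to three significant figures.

V_out ≈ 0.771 V

The load sits in parallel with R2, giving an effective lower resistance R2' = R2·R_L/(R2+R_L) = 0.8938 kΩ.
Voltage divider with the loaded lower leg: V_out = 3.23 × 0.8938/(2.85 + 0.8938) = 3.23 × 0.2387 = 0.7712 V.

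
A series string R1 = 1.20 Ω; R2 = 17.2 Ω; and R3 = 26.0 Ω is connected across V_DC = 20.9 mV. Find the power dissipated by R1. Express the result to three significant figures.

ΣR = 44.40 Ω → I = 20.9/44.40 = 0.4707 mA.
V(R1) = I·R = 0.5649 mV; P = V·I = 0.5649 × 0.4707 = 0.2659 µW.

P ≈ 0.266 µW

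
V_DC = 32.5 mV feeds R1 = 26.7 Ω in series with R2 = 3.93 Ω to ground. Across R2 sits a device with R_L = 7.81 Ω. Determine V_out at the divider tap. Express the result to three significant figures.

First combine the lower leg with the load: R2 ‖ R_L = 2.614 Ω.
Then V_out = V_DC · R2'/(R1 + R2') = 32.5 × 2.614/29.31 = 2.899 mV.

V_out ≈ 2.90 mV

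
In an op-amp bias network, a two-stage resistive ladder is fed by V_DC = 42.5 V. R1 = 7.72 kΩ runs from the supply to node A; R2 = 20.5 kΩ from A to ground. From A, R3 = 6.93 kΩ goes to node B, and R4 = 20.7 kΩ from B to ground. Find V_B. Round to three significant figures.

Node A sees R2 in parallel with the series input of stage 2, R3 + R4 = 27.63 kΩ.
Effective lower resistance at A: R2 ‖ 27.63 = 11.77 kΩ.
First divider: V_A = V_DC · 11.77/(7.72 + 11.77) = 25.66 V.
Then the unloaded second divider: V_B = V_A × R4/(R3+R4) = 25.66 × 0.7492 = 19.23 V.

V_B ≈ 19.2 V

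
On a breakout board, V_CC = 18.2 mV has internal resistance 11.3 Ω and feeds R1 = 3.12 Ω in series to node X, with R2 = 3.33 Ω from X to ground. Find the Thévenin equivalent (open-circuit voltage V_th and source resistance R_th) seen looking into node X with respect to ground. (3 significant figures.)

R1' = 11.3 + 3.12 = 14.42 Ω (source resistance + R1).
Open-circuit (no load on X): V_th = V_CC · R2/(R1' + R2) = 18.2 × 3.33/(14.42 + 3.33) = 3.414 mV.
With V_CC suppressed (replaced by a short), R_th = R1' ‖ R2 = (14.42 × 3.33)/(14.42 + 3.33) = 2.705 Ω.

V_th ≈ 3.41 mV, R_th ≈ 2.71 Ω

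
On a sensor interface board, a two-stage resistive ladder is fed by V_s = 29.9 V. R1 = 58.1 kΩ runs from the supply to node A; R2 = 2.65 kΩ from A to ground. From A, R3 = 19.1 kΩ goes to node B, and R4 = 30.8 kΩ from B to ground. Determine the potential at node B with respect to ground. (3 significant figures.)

The second stage (R3 + R4 = 49.90 kΩ) loads node A in parallel with R2.
Effective lower resistance at A: R2 ‖ 49.90 = 2.516 kΩ.
V_A = 29.9 × 2.516/(58.1 + 2.516) = 1.241 V.
Then the unloaded second divider: V_B = V_A × R4/(R3+R4) = 1.241 × 0.6172 = 0.7661 V.

V_B ≈ 0.766 V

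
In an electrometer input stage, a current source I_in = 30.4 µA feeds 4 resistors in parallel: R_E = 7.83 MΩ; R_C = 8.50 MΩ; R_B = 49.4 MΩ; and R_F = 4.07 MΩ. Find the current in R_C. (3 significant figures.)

ΣG = 1/7.83 + 1/8.50 + 1/49.4 + 1/4.07 = 0.5113.
R_C takes the fraction G_k/ΣG = 0.1176/0.5113 = 0.2301, so I = 30.4 × 0.2301 = 6.995 µA.

I ≈ 6.99 µA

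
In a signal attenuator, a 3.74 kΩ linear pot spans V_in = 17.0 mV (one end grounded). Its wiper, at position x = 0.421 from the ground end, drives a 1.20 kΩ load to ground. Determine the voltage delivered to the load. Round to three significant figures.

Lower segment x·R_p = 1.575 kΩ; upper segment (1−x)·R_p = 2.165 kΩ.
R_L loads the lower segment: effective lower R = 0.6810 kΩ.
Then V_out = V_in · 0.6810/(2.165 + 0.6810) = 4.067 mV.
(Unloaded: V_out = x·V_in = 7.16 mV.)

V_out ≈ 4.07 mV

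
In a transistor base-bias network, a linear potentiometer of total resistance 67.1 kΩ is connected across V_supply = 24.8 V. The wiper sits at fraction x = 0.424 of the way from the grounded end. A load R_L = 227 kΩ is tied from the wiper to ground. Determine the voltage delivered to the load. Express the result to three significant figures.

Split the track: R_lower = x·R_p = 28.45 kΩ, R_upper = (1−x)·R_p = 38.65 kΩ.
Lower segment in parallel with the load: 28.45 ‖ 227 = 25.28 kΩ.
Then V_out = V_supply · 25.28/(38.65 + 25.28) = 9.807 V.

V_out ≈ 9.81 V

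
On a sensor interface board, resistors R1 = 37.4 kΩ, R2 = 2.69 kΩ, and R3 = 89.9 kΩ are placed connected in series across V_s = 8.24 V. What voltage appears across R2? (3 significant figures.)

ΣR = 37.4 + 2.69 + 89.9 = 130.0 kΩ.
V = V_s · R/ΣR = 8.24 × 0.02069 = 0.1705 V.

V ≈ 0.171 V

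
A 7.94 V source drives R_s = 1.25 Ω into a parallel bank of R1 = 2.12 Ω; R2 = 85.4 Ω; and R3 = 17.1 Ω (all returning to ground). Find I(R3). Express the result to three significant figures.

Parallel bank: R_p = 1/(1/2.12 + 1/85.4 + 1/17.1) = 1.845 Ω.
V_A by voltage divider: V_A = 7.94 × 1.845/(1.25 + 1.845) = 4.734 V.
Branch current I = V_A/R3 = 4.734/17.1 = 0.2768 A.

I ≈ 0.277 A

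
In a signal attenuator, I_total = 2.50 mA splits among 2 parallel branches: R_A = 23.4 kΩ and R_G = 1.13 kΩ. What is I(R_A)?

I ≈ 0.115 mA

For two parallel branches, I_k = I_total · (other R)/(sum of R).
So I = 2.50 × 1.13/24.53 = 0.1152 mA.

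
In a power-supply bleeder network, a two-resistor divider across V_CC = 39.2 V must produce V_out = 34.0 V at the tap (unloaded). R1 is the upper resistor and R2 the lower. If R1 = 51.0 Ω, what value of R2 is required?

V_out/V_CC = R2/(R1+R2) = 0.8673.
Rearranging, R2 = R1·k/(1−k) = 51.0 × 6.538 = 333.5 Ω.

R2 ≈ 333 Ω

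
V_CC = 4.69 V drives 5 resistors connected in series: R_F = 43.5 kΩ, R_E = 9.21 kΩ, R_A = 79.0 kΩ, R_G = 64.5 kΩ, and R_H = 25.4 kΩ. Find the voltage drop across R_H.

V ≈ 0.538 V

Series total: ΣR = 43.5 + 9.21 + 79.0 + 64.5 + 25.4 = 221.6 kΩ.
By the voltage-divider rule, V = 4.69 × 25.40/221.6 = 0.5375 V.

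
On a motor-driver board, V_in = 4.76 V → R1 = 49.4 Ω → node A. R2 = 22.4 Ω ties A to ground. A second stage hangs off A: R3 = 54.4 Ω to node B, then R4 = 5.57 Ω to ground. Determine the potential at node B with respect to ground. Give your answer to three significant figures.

Looking into the second stage from A: R3 + R4 = 59.97 Ω appears in parallel with R2.
R2 ‖ (R3+R4) = 16.31 Ω.
So V_A = 4.76 × 0.2482 = 1.181 V.
Stage 2 is unloaded, so V_B = V_A · R4/(R3+R4) = 1.181 × 5.57/59.97 = 0.1097 V.

V_B ≈ 0.110 V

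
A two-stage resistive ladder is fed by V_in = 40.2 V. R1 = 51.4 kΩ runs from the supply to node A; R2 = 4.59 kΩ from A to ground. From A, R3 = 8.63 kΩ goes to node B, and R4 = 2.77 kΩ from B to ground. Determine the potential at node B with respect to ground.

V_B ≈ 0.585 V

Node A sees R2 in parallel with the series input of stage 2, R3 + R4 = 11.40 kΩ.
R2 ‖ (R3+R4) = 3.272 kΩ.
V_A = 40.2 × 3.272/(51.4 + 3.272) = 2.406 V.
V_B = V_A × 0.2430 = 0.5847 V.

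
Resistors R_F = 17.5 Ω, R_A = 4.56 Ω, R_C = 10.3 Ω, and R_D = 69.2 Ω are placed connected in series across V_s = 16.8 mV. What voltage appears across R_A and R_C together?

V ≈ 2.46 mV

ΣR = 17.5 + 4.56 + 10.3 + 69.2 = 101.6 Ω.
R_{R_A..R_C} = 4.56 + 10.3 = 14.86 Ω.
By the voltage-divider rule, V = 16.8 × 14.86/101.6 = 2.458 mV.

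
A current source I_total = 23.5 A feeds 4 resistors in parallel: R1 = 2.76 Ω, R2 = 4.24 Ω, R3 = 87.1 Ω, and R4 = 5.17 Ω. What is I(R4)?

ΣG = 1/2.76 + 1/4.24 + 1/87.1 + 1/5.17 = 0.8031.
Current divider: I(R4) = I_total · G_k/ΣG = 23.5 × (0.1934/0.8031) = 23.5 × 0.2409 = 5.660 A.

I ≈ 5.66 A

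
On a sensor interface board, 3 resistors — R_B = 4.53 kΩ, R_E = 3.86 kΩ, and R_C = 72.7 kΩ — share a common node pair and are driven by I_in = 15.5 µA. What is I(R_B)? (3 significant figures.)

Conductances: ΣG = 1/4.53 + 1/3.86 + 1/72.7 = 0.4936 (1/kΩ).
By the current-divider rule, I = I_in · G_k/ΣG = 15.5 × 0.4472 = 6.932 µA.

I ≈ 6.93 µA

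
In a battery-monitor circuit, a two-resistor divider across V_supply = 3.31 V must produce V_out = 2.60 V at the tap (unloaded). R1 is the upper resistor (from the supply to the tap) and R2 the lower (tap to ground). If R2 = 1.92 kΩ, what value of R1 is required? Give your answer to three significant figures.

R1 ≈ 0.524 kΩ

V_out/V_supply = R2/(R1+R2) = 0.7855.
Rearranging, R1 = R2·(1−k)/k = 1.92 × 0.2731 = 0.5243 kΩ.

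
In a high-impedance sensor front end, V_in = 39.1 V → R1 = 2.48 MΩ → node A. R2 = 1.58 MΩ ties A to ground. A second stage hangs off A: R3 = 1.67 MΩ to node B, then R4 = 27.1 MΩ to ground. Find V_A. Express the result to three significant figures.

V_A ≈ 14.7 V

The second stage (R3 + R4 = 28.77 MΩ) loads node A in parallel with R2.
Effective lower resistance at A: R2 ‖ 28.77 = 1.498 MΩ.
First divider: V_A = V_in · 1.498/(2.48 + 1.498) = 14.72 V.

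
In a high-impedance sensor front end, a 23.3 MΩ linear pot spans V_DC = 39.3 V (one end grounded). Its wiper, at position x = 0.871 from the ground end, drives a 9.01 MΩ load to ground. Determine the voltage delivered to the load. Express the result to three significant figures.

Split the track: R_lower = x·R_p = 20.29 MΩ, R_upper = (1−x)·R_p = 3.006 MΩ.
(x·R_p) ‖ R_L = 6.240 MΩ.
V_out = 39.3 × 6.240/(3.006 + 6.240) = 26.52 V.

V_out ≈ 26.5 V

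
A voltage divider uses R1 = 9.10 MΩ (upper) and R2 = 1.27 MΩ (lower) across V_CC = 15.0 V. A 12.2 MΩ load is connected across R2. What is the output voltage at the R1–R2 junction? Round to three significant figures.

V_out ≈ 1.68 V

R2 ‖ R_L = (1.27 × 12.2)/(1.27 + 12.2) = 1.150 MΩ.
Voltage divider with the loaded lower leg: V_out = 15.0 × 1.150/(9.10 + 1.150) = 15.0 × 0.1122 = 1.683 V.
(Unloaded it would be 1.84 V; the load pulls it down.)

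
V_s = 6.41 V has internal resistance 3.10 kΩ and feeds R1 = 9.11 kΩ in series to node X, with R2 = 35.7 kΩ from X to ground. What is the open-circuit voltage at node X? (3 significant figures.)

R1' = 3.10 + 9.11 = 12.21 kΩ (source resistance + R1).
V_th is the unloaded tap voltage: V_s · R2/(R1'+R2) = 6.41 × 0.7451 = 4.776 V.

V_th ≈ 4.78 V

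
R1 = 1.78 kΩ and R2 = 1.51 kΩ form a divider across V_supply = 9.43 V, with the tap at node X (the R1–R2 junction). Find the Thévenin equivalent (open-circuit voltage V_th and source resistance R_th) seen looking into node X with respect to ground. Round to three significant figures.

V_th ≈ 4.33 V, R_th ≈ 0.817 kΩ

With X open, the divider is unloaded: V_th = 9.43 × 1.51/3.290 = 4.328 V.
Looking into X with the source shorted: R_th = R1·R2/(R1+R2) = 1.780 × 1.51/3.290 = 0.8170 kΩ.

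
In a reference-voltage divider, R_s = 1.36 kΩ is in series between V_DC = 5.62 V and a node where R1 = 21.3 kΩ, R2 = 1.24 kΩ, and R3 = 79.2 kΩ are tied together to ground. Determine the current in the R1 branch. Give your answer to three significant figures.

I ≈ 0.121 mA

Equivalent of the parallel group: R_p = 1.155 kΩ.
Node voltage V_A = V_DC · R_p/(R_s + R_p) = 5.62 × 0.4592 = 2.581 V.
I(R1) = V_A / R1 = 2.581/21.3 = 0.1212 mA.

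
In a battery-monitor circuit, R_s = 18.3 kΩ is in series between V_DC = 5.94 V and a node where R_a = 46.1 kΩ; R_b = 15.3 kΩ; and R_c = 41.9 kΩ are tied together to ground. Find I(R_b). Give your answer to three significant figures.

Combine the parallel branches: R_p = (1/46.1 + 1/15.3 + 1/41.9)⁻¹ = 9.016 kΩ.
V_A = 5.94 × 9.016/27.32 = 1.961 V.
I(R_b) = V_A / R_b = 1.961/15.3 = 0.1281 mA.

I ≈ 0.128 mA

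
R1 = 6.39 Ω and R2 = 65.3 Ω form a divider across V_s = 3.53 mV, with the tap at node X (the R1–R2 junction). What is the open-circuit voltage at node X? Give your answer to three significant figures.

V_th ≈ 3.22 mV

V_th is the unloaded tap voltage: V_s · R2/(R1+R2) = 3.53 × 0.9109 = 3.215 mV.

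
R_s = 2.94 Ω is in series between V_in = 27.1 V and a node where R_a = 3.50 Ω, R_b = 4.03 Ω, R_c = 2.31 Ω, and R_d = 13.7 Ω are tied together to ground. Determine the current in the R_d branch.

I ≈ 0.488 A

Equivalent of the parallel group: R_p = 0.9618 Ω.
V_A by voltage divider: V_A = 27.1 × 0.9618/(2.94 + 0.9618) = 6.680 V.
Branch current I = V_A/R_d = 6.680/13.7 = 0.4876 A.
(Check via current divider: I_total = 6.946 A; share G_k/ΣG = 0.07020 → same result.)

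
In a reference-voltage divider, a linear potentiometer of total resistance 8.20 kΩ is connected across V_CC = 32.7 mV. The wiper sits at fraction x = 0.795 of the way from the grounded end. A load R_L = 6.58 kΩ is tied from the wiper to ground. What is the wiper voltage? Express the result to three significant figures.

V_out ≈ 21.6 mV

Lower segment x·R_p = 6.519 kΩ; upper segment (1−x)·R_p = 1.681 kΩ.
Lower segment in parallel with the load: 6.519 ‖ 6.58 = 3.275 kΩ.
Then V_out = V_CC · 3.275/(1.681 + 3.275) = 21.61 mV.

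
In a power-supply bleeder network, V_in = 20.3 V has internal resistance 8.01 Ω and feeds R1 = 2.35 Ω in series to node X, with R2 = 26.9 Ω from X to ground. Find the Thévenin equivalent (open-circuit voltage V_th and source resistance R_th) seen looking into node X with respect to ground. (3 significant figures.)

R1' = 8.01 + 2.35 = 10.36 Ω (source resistance + R1).
Open-circuit (no load on X): V_th = V_in · R2/(R1' + R2) = 20.3 × 26.9/(10.36 + 26.9) = 14.66 V.
With V_in suppressed (replaced by a short), R_th = R1' ‖ R2 = (10.36 × 26.9)/(10.36 + 26.9) = 7.479 Ω.

V_th ≈ 14.7 V, R_th ≈ 7.48 Ω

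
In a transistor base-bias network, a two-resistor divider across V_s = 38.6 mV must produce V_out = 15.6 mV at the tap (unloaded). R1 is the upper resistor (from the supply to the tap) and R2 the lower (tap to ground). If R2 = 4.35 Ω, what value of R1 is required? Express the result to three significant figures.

R1 ≈ 6.41 Ω

Required fraction k = V_out/V_s = 0.4041.
R1 = R2·(1/k − 1) = 4.35 × 1.474 = 6.413 Ω.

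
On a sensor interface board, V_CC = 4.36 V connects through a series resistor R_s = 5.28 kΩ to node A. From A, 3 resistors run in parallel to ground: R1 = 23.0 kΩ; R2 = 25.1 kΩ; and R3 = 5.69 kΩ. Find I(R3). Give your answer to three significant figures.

I ≈ 0.324 mA

Equivalent of the parallel group: R_p = 3.860 kΩ.
V_A by voltage divider: V_A = 4.36 × 3.860/(5.28 + 3.860) = 1.841 V.
I(R3) = V_A / R3 = 1.841/5.69 = 0.3236 mA.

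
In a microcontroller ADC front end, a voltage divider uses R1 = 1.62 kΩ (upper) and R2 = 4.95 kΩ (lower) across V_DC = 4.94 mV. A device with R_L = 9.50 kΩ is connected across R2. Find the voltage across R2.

R2 ‖ R_L = (4.95 × 9.50)/(4.95 + 9.50) = 3.254 kΩ.
Voltage divider with the loaded lower leg: V_out = 4.94 × 3.254/(1.62 + 3.254) = 4.94 × 0.6676 = 3.298 mV.

V_out ≈ 3.30 mV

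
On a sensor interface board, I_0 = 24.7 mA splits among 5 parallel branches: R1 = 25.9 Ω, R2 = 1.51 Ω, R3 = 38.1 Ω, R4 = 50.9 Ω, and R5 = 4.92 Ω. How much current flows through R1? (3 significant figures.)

I ≈ 1.00 mA

Total conductance ΣG = 1/25.9 + 1/1.51 + 1/38.1 + 1/50.9 + 1/4.92 = 0.9500 (units of 1/Ω).
By the current-divider rule, I = I_0 · G_k/ΣG = 24.7 × 0.04064 = 1.004 mA.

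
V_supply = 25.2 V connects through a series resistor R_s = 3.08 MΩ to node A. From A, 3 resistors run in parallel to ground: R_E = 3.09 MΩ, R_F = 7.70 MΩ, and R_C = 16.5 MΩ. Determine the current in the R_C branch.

I ≈ 0.591 µA

Equivalent of the parallel group: R_p = 1.945 MΩ.
V_A by voltage divider: V_A = 25.2 × 1.945/(3.08 + 1.945) = 9.754 V.
Branch current I = V_A/R_C = 9.754/16.5 = 0.5912 µA.
(Check via current divider: I_total = 5.015 µA; share G_k/ΣG = 0.1179 → same result.)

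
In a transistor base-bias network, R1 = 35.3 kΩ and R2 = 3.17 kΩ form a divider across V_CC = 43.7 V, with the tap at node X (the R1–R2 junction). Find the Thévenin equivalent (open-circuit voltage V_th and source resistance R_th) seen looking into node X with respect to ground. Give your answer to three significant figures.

With X open, the divider is unloaded: V_th = 43.7 × 3.17/38.47 = 3.601 V.
Looking into X with the source shorted: R_th = R1·R2/(R1+R2) = 35.30 × 3.17/38.47 = 2.909 kΩ.

V_th ≈ 3.60 V, R_th ≈ 2.91 kΩ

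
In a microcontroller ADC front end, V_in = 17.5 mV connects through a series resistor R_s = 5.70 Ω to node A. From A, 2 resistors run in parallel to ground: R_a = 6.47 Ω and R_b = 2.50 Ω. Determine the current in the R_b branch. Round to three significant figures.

I ≈ 1.68 mA

Parallel bank: R_p = 1/(1/6.47 + 1/2.50) = 1.803 Ω.
Node voltage V_A = V_in · R_p/(R_s + R_p) = 17.5 × 0.2403 = 4.206 mV.
I(R_b) = V_A / R_b = 4.206/2.50 = 1.682 mA.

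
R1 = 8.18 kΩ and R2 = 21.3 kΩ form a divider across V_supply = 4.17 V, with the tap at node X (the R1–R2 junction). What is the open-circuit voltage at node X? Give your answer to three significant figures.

V_th is the unloaded tap voltage: V_supply · R2/(R1+R2) = 4.17 × 0.7225 = 3.013 V.

V_th ≈ 3.01 V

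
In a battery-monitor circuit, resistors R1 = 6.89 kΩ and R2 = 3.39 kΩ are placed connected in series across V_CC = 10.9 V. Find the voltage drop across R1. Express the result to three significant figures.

V ≈ 7.31 V

Series total: ΣR = 6.89 + 3.39 = 10.28 kΩ.
By the voltage-divider rule, V = 10.9 × 6.890/10.28 = 7.306 V.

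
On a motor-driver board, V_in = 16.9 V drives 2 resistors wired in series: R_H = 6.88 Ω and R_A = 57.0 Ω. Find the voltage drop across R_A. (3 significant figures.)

V ≈ 15.1 V

ΣR = 6.88 + 57.0 = 63.88 Ω.
V = V_in · R/ΣR = 16.9 × 0.8923 = 15.08 V.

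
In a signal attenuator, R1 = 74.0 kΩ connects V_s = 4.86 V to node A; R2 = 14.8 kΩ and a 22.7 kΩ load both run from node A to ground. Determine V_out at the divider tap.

V_out ≈ 0.525 V

First combine the lower leg with the load: R2 ‖ R_L = 8.959 kΩ.
Now apply the divider: V_out = 4.86 × 0.1080 = 0.5248 V.
(Unloaded it would be 0.810 V; the load pulls it down.)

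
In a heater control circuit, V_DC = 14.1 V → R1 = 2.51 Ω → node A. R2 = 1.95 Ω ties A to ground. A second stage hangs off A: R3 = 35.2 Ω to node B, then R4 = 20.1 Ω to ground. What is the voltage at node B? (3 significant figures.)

V_B ≈ 2.20 V

The second stage (R3 + R4 = 55.30 Ω) loads node A in parallel with R2.
R2 ‖ (R3+R4) = 1.884 Ω.
First divider: V_A = V_DC · 1.884/(2.51 + 1.884) = 6.045 V.
Then the unloaded second divider: V_B = V_A × R4/(R3+R4) = 6.045 × 0.3635 = 2.197 V.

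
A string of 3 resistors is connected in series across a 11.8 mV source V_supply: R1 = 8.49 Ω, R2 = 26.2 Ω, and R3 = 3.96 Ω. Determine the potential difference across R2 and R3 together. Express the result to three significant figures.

V ≈ 9.21 mV

Total series resistance ΣR = 8.49 + 26.2 + 3.96 = 38.65 Ω.
R_{R2..R3} = 26.2 + 3.96 = 30.16 Ω.
Voltage divider: V = V_supply · (30.16 / 38.65) = 11.8 × 0.7803 = 9.208 mV.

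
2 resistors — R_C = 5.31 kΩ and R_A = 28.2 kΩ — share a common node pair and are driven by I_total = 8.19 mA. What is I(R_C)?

For two parallel branches, I_k = I_total · (other R)/(sum of R).
So I = 8.19 × 28.2/33.51 = 6.892 mA.

I ≈ 6.89 mA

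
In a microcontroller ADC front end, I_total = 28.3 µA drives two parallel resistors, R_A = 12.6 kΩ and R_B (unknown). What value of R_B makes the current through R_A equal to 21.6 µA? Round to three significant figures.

R_B ≈ 40.6 kΩ

Two-branch current divider: I_A = I_total · R_B/(R_A + R_B).
21.6/28.3 = R_B/(R_A + R_B) → R_B = R_A · (0.7633)/(1 − 0.7633) = 12.6 × 3.224 = 40.62 kΩ.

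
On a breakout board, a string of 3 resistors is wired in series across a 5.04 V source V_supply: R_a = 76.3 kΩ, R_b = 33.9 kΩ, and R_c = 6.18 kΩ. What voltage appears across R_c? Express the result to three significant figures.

V ≈ 0.268 V

Series total: ΣR = 76.3 + 33.9 + 6.18 = 116.4 kΩ.
V = V_supply · R/ΣR = 5.04 × 0.05310 = 0.2676 V.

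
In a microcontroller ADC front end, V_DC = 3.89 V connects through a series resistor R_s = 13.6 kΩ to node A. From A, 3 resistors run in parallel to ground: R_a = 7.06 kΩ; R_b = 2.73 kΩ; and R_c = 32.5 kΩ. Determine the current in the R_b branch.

I ≈ 0.171 mA

Combine the parallel branches: R_p = (1/7.06 + 1/2.73 + 1/32.5)⁻¹ = 1.856 kΩ.
Node voltage V_A = V_DC · R_p/(R_s + R_p) = 3.89 × 0.1201 = 0.4672 V.
Branch current I = V_A/R_b = 0.4672/2.73 = 0.1711 mA.
(Equivalently: I_total = 0.2517 mA, then current-divider fraction G_k/ΣG = 0.6800.)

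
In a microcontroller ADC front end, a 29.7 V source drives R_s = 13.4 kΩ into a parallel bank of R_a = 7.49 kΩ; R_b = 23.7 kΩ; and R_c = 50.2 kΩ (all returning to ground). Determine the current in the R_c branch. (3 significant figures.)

Equivalent of the parallel group: R_p = 5.112 kΩ.
V_A by voltage divider: V_A = 29.7 × 5.112/(13.4 + 5.112) = 8.201 V.
I(R_c) = V_A / R_c = 8.201/50.2 = 0.1634 mA.

I ≈ 0.163 mA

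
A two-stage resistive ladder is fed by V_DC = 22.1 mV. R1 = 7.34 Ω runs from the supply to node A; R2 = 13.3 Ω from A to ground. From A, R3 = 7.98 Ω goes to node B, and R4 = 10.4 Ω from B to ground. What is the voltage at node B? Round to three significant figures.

Looking into the second stage from A: R3 + R4 = 18.38 Ω appears in parallel with R2.
Effective lower resistance at A: R2 ‖ 18.38 = 7.716 Ω.
V_A = 22.1 × 7.716/(7.34 + 7.716) = 11.33 mV.
V_B = V_A × 0.5658 = 6.409 mV.

V_B ≈ 6.41 mV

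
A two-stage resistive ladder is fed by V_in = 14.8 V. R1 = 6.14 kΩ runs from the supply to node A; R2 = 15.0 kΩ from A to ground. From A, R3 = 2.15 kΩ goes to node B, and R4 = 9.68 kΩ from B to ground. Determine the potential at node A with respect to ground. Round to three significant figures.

V_A ≈ 7.67 V

Looking into the second stage from A: R3 + R4 = 11.83 kΩ appears in parallel with R2.
Effective lower resistance at A: R2 ‖ 11.83 = 6.614 kΩ.
First divider: V_A = V_in · 6.614/(6.14 + 6.614) = 7.675 V.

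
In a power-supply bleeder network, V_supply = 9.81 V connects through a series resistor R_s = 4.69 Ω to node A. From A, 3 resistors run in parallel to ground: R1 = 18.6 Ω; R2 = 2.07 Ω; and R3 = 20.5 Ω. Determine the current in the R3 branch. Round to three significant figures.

I ≈ 0.128 A

Equivalent of the parallel group: R_p = 1.708 Ω.
V_A = 9.81 × 1.708/6.398 = 2.618 V.
Branch current I = V_A/R3 = 2.618/20.5 = 0.1277 A.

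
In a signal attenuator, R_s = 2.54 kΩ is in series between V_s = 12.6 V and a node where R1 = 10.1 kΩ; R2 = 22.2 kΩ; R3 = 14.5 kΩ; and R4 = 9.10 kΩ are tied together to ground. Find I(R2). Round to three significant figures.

I ≈ 0.312 mA

Equivalent of the parallel group: R_p = 3.097 kΩ.
Node voltage V_A = V_s · R_p/(R_s + R_p) = 12.6 × 0.5494 = 6.922 V.
I(R2) = V_A / R2 = 6.922/22.2 = 0.3118 mA.
(Check via current divider: I_total = 2.235 mA; share G_k/ΣG = 0.1395 → same result.)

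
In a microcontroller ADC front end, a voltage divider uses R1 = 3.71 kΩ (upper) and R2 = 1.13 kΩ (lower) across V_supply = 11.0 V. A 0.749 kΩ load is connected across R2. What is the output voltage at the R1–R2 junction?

V_out ≈ 1.19 V

The load sits in parallel with R2, giving an effective lower resistance R2' = R2·R_L/(R2+R_L) = 0.4504 kΩ.
Voltage divider with the loaded lower leg: V_out = 11.0 × 0.4504/(3.71 + 0.4504) = 11.0 × 0.1083 = 1.191 V.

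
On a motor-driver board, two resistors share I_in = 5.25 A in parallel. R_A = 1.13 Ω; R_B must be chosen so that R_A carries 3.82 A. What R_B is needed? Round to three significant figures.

R_B ≈ 3.02 Ω

The fraction through R_A equals R_B/(R_A+R_B).
With f = 0.7276, R_B = R_A · f/(1−f) = 1.13 × 2.671 = 3.019 Ω.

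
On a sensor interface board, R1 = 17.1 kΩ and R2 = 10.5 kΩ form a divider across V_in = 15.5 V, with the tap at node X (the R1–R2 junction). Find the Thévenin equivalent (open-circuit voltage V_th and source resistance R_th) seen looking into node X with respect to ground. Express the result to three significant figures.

V_th is the unloaded tap voltage: V_in · R2/(R1+R2) = 15.5 × 0.3804 = 5.897 V.
Zeroing V_in shorts the top of R1 to ground, so R_th = R1 ‖ R2 = 6.505 kΩ.

V_th ≈ 5.90 V, R_th ≈ 6.51 kΩ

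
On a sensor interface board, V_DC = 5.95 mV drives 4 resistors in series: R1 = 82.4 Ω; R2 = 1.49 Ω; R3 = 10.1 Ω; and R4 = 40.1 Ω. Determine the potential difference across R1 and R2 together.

ΣR = 82.4 + 1.49 + 10.1 + 40.1 = 134.1 Ω.
R_{R1..R2} = 82.4 + 1.49 = 83.89 Ω.
V = V_DC · R/ΣR = 5.95 × 0.6256 = 3.722 mV.

V ≈ 3.72 mV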